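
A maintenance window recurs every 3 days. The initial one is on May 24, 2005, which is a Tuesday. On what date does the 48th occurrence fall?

The 48th occurrence is 47 intervals after the first: 47 × 3 = 141 days after May 24, 2005.
May has 31 days — 7 days to the end of May leaves 134.
Jun has 30 days (104 left).
Jul has 31 days (73 left).
Aug has 31 days (42 left).
Sep has 30 days (12 left).
12 days into Oct → Oct 12, 2005.

Oct 12, 2005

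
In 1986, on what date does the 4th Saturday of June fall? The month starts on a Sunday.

28 June 1986

June 1986 begins on a Sunday, so the first Saturday is June 7 (6 days later).
The 4th Saturday is 3 weeks later: 7 + 21 = 28.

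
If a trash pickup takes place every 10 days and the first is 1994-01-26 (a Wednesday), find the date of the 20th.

1994-08-04

The 20th occurrence is 19 intervals after the first: 19 × 10 = 190 days after 1994-01-26.
January has 31 days — 5 days to the end of January leaves 185.
February has 28 days (157 left).
March has 31 days (126 left).
April has 30 days (96 left).
May has 31 days (65 left).
June has 30 days (35 left).
July has 31 days (4 left).
4 days into August → 1994-08-04.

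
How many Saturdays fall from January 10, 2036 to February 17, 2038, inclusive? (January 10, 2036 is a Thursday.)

110

January 10, 2036 is a Thursday; the first Saturday on or after it is January 12, 2036 (2 days later).
From January 12, 2036 to February 17, 2038: 354 + 365 + 48 = 767 days (rest of 2036, 2037, to February 17, 2038 in 2038).
767 ÷ 7 = 109 full weeks with remainder 4, so 109 more Saturdays after the first → 110.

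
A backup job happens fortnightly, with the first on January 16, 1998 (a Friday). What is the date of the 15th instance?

July 31, 1998

The 15th occurrence is 14 intervals after the first: 14 × 14 = 196 days after January 16, 1998.
January has 31 days — 15 days to the end of January leaves 181.
February has 28 days (153 left).
March has 31 days (122 left).
April has 30 days (92 left).
May has 31 days (61 left).
June has 30 days (31 left).
31 days into July → July 31, 1998.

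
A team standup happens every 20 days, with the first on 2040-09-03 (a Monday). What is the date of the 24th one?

The 24th occurrence is 23 intervals after the first: 23 × 20 = 460 days after 2040-09-03.
September has 30 days — 27 days to the end of September leaves 433.
From end of September to end of 2040 is 92 days (341 left).
January has 31 days (310 left).
February has 28 days (282 left).
March has 31 days (251 left).
April has 30 days (221 left).
May has 31 days (190 left).
June has 30 days (160 left).
July has 31 days (129 left).
August has 31 days (98 left).
September has 30 days (68 left).
October has 31 days (37 left).
November has 30 days (7 left).
7 days into December → 2041-12-07.

2041-12-07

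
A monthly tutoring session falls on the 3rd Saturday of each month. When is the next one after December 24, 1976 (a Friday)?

December 1976 starts on a Wednesday; its first Saturday is the 4th, so the 3rd Saturday is the 18th — December 18, 1976.
That is not after December 24, 1976, so look at January 1977.
January 1977 starts on a Saturday; its first Saturday is the 1st, so the 3rd Saturday is the 15th — January 15, 1977.

January 15, 1977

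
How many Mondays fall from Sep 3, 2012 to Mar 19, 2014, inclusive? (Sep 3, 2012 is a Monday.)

Sep 3, 2012 is a Monday; the first Monday on or after it is Sep 3, 2012.
From Sep 3, 2012 to Mar 19, 2014: 119 + 365 + 78 = 562 days (rest of 2012, 2013, to Mar 19, 2014 in 2014).
562 ÷ 7 = 80 full weeks with remainder 2, so 80 more Mondays after the first → 81.

81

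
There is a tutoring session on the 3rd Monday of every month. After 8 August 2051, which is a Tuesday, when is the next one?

21 August 2051

August 2051 starts on a Tuesday; its first Monday is the 7th, so the 3rd Monday is the 21st — 21 August 2051.
21 August 2051 is after 8 August 2051, so that is the next one.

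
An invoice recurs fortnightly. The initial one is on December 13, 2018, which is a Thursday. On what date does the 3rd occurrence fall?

January 10, 2019

The 3rd occurrence is 2 intervals after the first: 2 × 14 = 28 days after December 13, 2018.
December has 31 days — 18 days to the end of December leaves 10.
10 days into January → January 10, 2019.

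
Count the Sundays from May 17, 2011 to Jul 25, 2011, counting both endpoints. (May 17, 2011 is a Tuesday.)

May 17, 2011 is a Tuesday; the first Sunday on or after it is May 22, 2011 (5 days later).
From May 22, 2011 to Jul 25, 2011: 9 + 30 + 25 = 64 days (rest of May, Jun, Jul).
64 ÷ 7 = 9 full weeks with remainder 1, so 9 more Sundays after the first → 10.

10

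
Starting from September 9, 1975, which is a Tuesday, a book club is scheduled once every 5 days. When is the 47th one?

The 47th occurrence is 46 intervals after the first: 46 × 5 = 230 days after September 9, 1975.
September has 30 days — 21 days to the end of September leaves 209.
October has 31 days (178 left).
November has 30 days (148 left).
December has 31 days (117 left).
January has 31 days (86 left).
February has 29 days (57 left).
March has 31 days (26 left).
26 days into April → April 26, 1976.

April 26, 1976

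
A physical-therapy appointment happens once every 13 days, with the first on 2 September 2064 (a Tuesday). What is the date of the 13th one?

5 February 2065

The 13th occurrence is 12 intervals after the first: 12 × 13 = 156 days after 2 September 2064.
September has 30 days — 28 days to the end of September leaves 128.
October has 31 days (97 left).
November has 30 days (67 left).
December has 31 days (36 left).
January has 31 days (5 left).
5 days into February → 5 February 2065.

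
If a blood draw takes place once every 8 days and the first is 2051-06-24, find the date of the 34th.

The 34th occurrence is 33 intervals after the first: 33 × 8 = 264 days after 2051-06-24.
June has 30 days — 6 days to the end of June leaves 258.
July has 31 days (227 left).
August has 31 days (196 left).
September has 30 days (166 left).
October has 31 days (135 left).
November has 30 days (105 left).
December has 31 days (74 left).
January has 31 days (43 left).
February has 29 days (14 left).
14 days into March → 2052-03-14.

2052-03-14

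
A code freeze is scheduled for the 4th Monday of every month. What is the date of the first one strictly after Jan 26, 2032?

Jan 2032 starts on a Thursday; its first Monday is the 5th, so the 4th Monday is the 26th — Jan 26, 2032.
That is not after Jan 26, 2032, so look at Feb 2032.
Feb 2032 starts on a Sunday; its first Monday is the 2nd, so the 4th Monday is the 23rd — Feb 23, 2032.

Feb 23, 2032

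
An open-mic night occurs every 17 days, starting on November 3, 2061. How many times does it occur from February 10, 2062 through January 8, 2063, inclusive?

Occurrences land 17·i days after November 3, 2061 for i = 0, 1, 2, …
February 10, 2062 is 99 days after the start; 99 ÷ 17 = 5 remainder 14; since the remainder is 14, round up to i = 6. First occurrence in the window: #7 on February 13, 2062 (6×17 = 102 days in).
January 8, 2063 is 431 days after the start; 431 ÷ 17 = 25 remainder 6. Last occurrence in the window: #26 on January 2, 2063.
Occurrences #7 through #26: 20 in total.

20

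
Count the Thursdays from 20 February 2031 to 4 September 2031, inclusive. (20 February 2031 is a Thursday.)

20 February 2031 is a Thursday; the first Thursday on or after it is 20 February 2031.
From 20 February 2031 to 4 September 2031: 8 + 31 + 30 + 31 + 30 + 31 + 31 + 4 = 196 days (rest of February, March, April, May, June, July, August, September).
196 ÷ 7 = 28 full weeks with remainder 0, so 28 more Thursdays after the first → 29.

29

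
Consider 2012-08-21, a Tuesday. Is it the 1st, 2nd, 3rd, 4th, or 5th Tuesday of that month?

3rd

Day 21 falls in week ⌈21/7⌉ of the month.
Days 1–7 hold the 1st Tuesday, 8–14 the 2nd, 15–21 the 3rd, 22–28 the 4th, 29–31 the 5th.
21 is in the range for the 3rd.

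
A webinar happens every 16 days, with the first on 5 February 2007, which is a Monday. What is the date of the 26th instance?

11 March 2008

The 26th occurrence is 25 intervals after the first: 25 × 16 = 400 days after 5 February 2007.
February has 28 days — 23 days to the end of February leaves 377.
March has 31 days (346 left).
April has 30 days (316 left).
May has 31 days (285 left).
June has 30 days (255 left).
July has 31 days (224 left).
August has 31 days (193 left).
September has 30 days (163 left).
October has 31 days (132 left).
November has 30 days (102 left).
December has 31 days (71 left).
January has 31 days (40 left).
February has 29 days (11 left).
11 days into March → 11 March 2008.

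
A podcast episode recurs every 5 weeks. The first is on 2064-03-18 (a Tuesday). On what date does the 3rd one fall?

2064-05-27

The 3rd occurrence is 2 intervals after the first: 2 × 35 = 70 days after 2064-03-18.
March has 31 days — 13 days to the end of March leaves 57.
April has 30 days (27 left).
27 days into May → 2064-05-27.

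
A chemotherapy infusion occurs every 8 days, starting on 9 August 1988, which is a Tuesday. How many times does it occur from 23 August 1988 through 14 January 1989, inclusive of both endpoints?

18

Occurrences land 8·i days after 9 August 1988 for i = 0, 1, 2, …
23 August 1988 is 14 days after the start; 14 ÷ 8 = 1 remainder 6; since the remainder is 6, round up to i = 2. First occurrence in the window: #3 on 25 August 1988 (2×8 = 16 days in).
14 January 1989 is 158 days after the start; 158 ÷ 8 = 19 remainder 6. Last occurrence in the window: #20 on 8 January 1989.
Occurrences #3 through #20: 18 in total.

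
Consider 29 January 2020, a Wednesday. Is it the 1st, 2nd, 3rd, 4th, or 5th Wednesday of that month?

Day 29 falls in week ⌈29/7⌉ of the month.
Days 1–7 hold the 1st Wednesday, 8–14 the 2nd, 15–21 the 3rd, 22–28 the 4th, 29–31 the 5th.
29 is in the range for the 5th.

5th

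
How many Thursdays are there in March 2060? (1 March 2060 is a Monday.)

1 March 2060 is a Monday; the first Thursday on or after it is 4 March 2060 (3 days later).
From 4 March 2060 to 31 March 2060 is 31 − 4 = 27 days.
27 ÷ 7 = 3 full weeks with remainder 6, so 3 more Thursdays after the first → 4.

4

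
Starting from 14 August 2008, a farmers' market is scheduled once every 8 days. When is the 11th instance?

2 November 2008

The 11th occurrence is 10 intervals after the first: 10 × 8 = 80 days after 14 August 2008.
August has 31 days — 17 days to the end of August leaves 63.
September has 30 days (33 left).
October has 31 days (2 left).
2 days into November → 2 November 2008.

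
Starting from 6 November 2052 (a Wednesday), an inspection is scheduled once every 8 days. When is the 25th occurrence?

The 25th occurrence is 24 intervals after the first: 24 × 8 = 192 days after 6 November 2052.
November has 30 days — 24 days to the end of November leaves 168.
December has 31 days (137 left).
January has 31 days (106 left).
February has 28 days (78 left).
March has 31 days (47 left).
April has 30 days (17 left).
17 days into May → 17 May 2053.

17 May 2053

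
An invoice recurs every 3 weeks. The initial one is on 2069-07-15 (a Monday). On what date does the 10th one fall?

The 10th occurrence is 9 intervals after the first: 9 × 21 = 189 days after 2069-07-15.
July has 31 days — 16 days to the end of July leaves 173.
August has 31 days (142 left).
September has 30 days (112 left).
October has 31 days (81 left).
November has 30 days (51 left).
December has 31 days (20 left).
20 days into January → 2070-01-20.

2070-01-20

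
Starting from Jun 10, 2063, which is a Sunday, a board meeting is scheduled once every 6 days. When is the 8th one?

The 8th occurrence is 7 intervals after the first: 7 × 6 = 42 days after Jun 10, 2063.
Jun has 30 days — 20 days to the end of Jun leaves 22.
22 days into Jul → Jul 22, 2063.

Jul 22, 2063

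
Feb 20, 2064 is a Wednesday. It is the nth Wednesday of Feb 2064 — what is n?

3rd

Day 20 falls in week ⌈20/7⌉ of the month.
Days 1–7 hold the 1st Wednesday, 8–14 the 2nd, 15–21 the 3rd, 22–28 the 4th, 29–31 the 5th.
20 is in the range for the 3rd.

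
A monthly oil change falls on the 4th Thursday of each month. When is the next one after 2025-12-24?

December 2025 starts on a Monday; its first Thursday is the 4th, so the 4th Thursday is the 25th — 2025-12-25.
2025-12-25 is after 2025-12-24, so that is the next one.

2025-12-25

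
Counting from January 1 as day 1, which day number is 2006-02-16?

Days in months before February: 31 = 31.
Plus 16 days into February → day 47.

47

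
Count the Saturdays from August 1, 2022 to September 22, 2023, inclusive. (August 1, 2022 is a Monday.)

59

August 1, 2022 is a Monday; the first Saturday on or after it is August 6, 2022 (5 days later).
From August 6, 2022 to September 22, 2023: 147 + 265 = 412 days (rest of 2022, to September 22, 2023 in 2023).
412 ÷ 7 = 58 full weeks with remainder 6, so 58 more Saturdays after the first → 59.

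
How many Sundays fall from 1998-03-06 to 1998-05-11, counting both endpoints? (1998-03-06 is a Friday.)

10

1998-03-06 is a Friday; the first Sunday on or after it is 1998-03-08 (2 days later).
From 1998-03-08 to 1998-05-11: 23 + 30 + 11 = 64 days (rest of March, April, May).
64 ÷ 7 = 9 full weeks with remainder 1, so 9 more Sundays after the first → 10.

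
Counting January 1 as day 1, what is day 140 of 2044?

January has 31 days (140 − 31 = 109 remain).
February has 29 days (109 − 29 = 80 remain).
March has 31 days (80 − 31 = 49 remain).
April has 30 days (49 − 30 = 19 remain).
19 into May → May 19.

2044-05-19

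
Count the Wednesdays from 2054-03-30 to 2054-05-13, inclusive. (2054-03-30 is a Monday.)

2054-03-30 is a Monday; the first Wednesday on or after it is 2054-04-01 (2 days later).
From 2054-04-01 to 2054-05-13: 29 + 13 = 42 days (rest of April, May).
42 ÷ 7 = 6 full weeks with remainder 0, so 6 more Wednesdays after the first → 7.

7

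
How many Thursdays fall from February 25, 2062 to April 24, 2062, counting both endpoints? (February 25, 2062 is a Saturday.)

February 25, 2062 is a Saturday; the first Thursday on or after it is March 2, 2062 (5 days later).
From March 2, 2062 to April 24, 2062: 29 + 24 = 53 days (rest of March, April).
53 ÷ 7 = 7 full weeks with remainder 4, so 7 more Thursdays after the first → 8.

8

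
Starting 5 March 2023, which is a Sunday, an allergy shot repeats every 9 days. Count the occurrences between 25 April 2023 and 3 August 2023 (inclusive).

Occurrences land 9·i days after 5 March 2023 for i = 0, 1, 2, …
25 April 2023 is 51 days after the start; 51 ÷ 9 = 5 remainder 6; since the remainder is 6, round up to i = 6. First occurrence in the window: #7 on 28 April 2023 (6×9 = 54 days in).
3 August 2023 is 151 days after the start; 151 ÷ 9 = 16 remainder 7. Last occurrence in the window: #17 on 27 July 2023.
Occurrences #7 through #17: 11 in total.

11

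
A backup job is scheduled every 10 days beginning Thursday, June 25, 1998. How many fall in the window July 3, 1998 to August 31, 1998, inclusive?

6

Occurrences land 10·i days after June 25, 1998 for i = 0, 1, 2, …
July 3, 1998 is 8 days after the start; 8 ÷ 10 = 0 remainder 8; since the remainder is 8, round up to i = 1. First occurrence in the window: #2 on July 5, 1998 (1×10 = 10 days in).
August 31, 1998 is 67 days after the start; 67 ÷ 10 = 6 remainder 7. Last occurrence in the window: #7 on August 24, 1998.
Occurrences #2 through #7: 6 in total.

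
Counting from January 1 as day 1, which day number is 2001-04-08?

Days in months before April: 31 + 28 + 31 = 90.
Plus 8 days into April → day 98.

98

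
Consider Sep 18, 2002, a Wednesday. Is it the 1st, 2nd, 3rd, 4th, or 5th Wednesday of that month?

Day 18 falls in week ⌈18/7⌉ of the month.
Days 1–7 hold the 1st Wednesday, 8–14 the 2nd, 15–21 the 3rd, 22–28 the 4th, 29–31 the 5th.
18 is in the range for the 3rd.

3rd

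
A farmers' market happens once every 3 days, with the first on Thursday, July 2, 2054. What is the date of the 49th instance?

The 49th occurrence is 48 intervals after the first: 48 × 3 = 144 days after July 2, 2054.
July has 31 days — 29 days to the end of July leaves 115.
August has 31 days (84 left).
September has 30 days (54 left).
October has 31 days (23 left).
23 days into November → November 23, 2054.

November 23, 2054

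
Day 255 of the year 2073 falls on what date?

January has 31 days (255 − 31 = 224 remain).
February has 28 days (224 − 28 = 196 remain).
March has 31 days (196 − 31 = 165 remain).
April has 30 days (165 − 30 = 135 remain).
May has 31 days (135 − 31 = 104 remain).
June has 30 days (104 − 30 = 74 remain).
July has 31 days (74 − 31 = 43 remain).
August has 31 days (43 − 31 = 12 remain).
12 into September → September 12.

September 12, 2073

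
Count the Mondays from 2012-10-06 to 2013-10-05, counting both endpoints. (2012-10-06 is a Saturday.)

52

2012-10-06 is a Saturday; the first Monday on or after it is 2012-10-08 (2 days later).
From 2012-10-08 to 2013-10-05: 84 + 278 = 362 days (rest of 2012, to 2013-10-05 in 2013).
362 ÷ 7 = 51 full weeks with remainder 5, so 51 more Mondays after the first → 52.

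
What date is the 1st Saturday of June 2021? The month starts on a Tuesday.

June 5, 2021

June 2021 begins on a Tuesday, so the first Saturday is June 5 (4 days later).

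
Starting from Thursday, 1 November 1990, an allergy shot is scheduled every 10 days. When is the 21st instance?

20 May 1991

The 21st occurrence is 20 intervals after the first: 20 × 10 = 200 days after 1 November 1990.
November has 30 days — 29 days to the end of November leaves 171.
December has 31 days (140 left).
January has 31 days (109 left).
February has 28 days (81 left).
March has 31 days (50 left).
April has 30 days (20 left).
20 days into May → 20 May 1991.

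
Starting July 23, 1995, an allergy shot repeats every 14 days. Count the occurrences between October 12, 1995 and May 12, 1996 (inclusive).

16

Occurrences land 14·i days after July 23, 1995 for i = 0, 1, 2, …
October 12, 1995 is 81 days after the start; 81 ÷ 14 = 5 remainder 11; since the remainder is 11, round up to i = 6. First occurrence in the window: #7 on October 15, 1995 (6×14 = 84 days in).
May 12, 1996 is 294 days after the start; 294 ÷ 14 = 21 remainder 0. Last occurrence in the window: #22 on May 12, 1996.
Occurrences #7 through #22: 16 in total.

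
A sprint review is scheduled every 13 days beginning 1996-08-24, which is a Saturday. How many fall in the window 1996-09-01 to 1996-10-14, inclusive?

Occurrences land 13·i days after 1996-08-24 for i = 0, 1, 2, …
1996-09-01 is 8 days after the start; 8 ÷ 13 = 0 remainder 8; since the remainder is 8, round up to i = 1. First occurrence in the window: #2 on 1996-09-06 (1×13 = 13 days in).
1996-10-14 is 51 days after the start; 51 ÷ 13 = 3 remainder 12. Last occurrence in the window: #4 on 1996-10-02.
Occurrences #2 through #4: 3 in total.

3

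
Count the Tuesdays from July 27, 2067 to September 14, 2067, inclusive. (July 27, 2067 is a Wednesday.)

July 27, 2067 is a Wednesday; the first Tuesday on or after it is August 2, 2067 (6 days later).
From August 2, 2067 to September 14, 2067: 29 + 14 = 43 days (rest of August, September).
43 ÷ 7 = 6 full weeks with remainder 1, so 6 more Tuesdays after the first → 7.

7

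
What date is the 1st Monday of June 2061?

6 June 2061

The first Monday of June 2061 is June 6.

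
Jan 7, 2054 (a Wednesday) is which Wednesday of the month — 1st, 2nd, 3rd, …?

1st

Day 7 falls in week ⌈7/7⌉ of the month.
Days 1–7 hold the 1st Wednesday, 8–14 the 2nd, 15–21 the 3rd, 22–28 the 4th, 29–31 the 5th.
7 is in the range for the 1st.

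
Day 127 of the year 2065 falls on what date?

7 May 2065

January has 31 days (127 − 31 = 96 remain).
February has 28 days (96 − 28 = 68 remain).
March has 31 days (68 − 31 = 37 remain).
April has 30 days (37 − 30 = 7 remain).
7 into May → May 7.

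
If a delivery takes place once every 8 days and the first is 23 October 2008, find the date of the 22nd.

The 22nd occurrence is 21 intervals after the first: 21 × 8 = 168 days after 23 October 2008.
October has 31 days — 8 days to the end of October leaves 160.
November has 30 days (130 left).
December has 31 days (99 left).
January has 31 days (68 left).
February has 28 days (40 left).
March has 31 days (9 left).
9 days into April → 9 April 2009.

9 April 2009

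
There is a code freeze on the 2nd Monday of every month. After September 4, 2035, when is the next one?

September 10, 2035

September 2035 starts on a Saturday; its first Monday is the 3rd, so the 2nd Monday is the 10th — September 10, 2035.
September 10, 2035 is after September 4, 2035, so that is the next one.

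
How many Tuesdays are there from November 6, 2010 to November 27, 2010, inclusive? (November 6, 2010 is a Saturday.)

3

November 6, 2010 is a Saturday; the first Tuesday on or after it is November 9, 2010 (3 days later).
From November 9, 2010 to November 27, 2010 is 27 − 9 = 18 days.
18 ÷ 7 = 2 full weeks with remainder 4, so 2 more Tuesdays after the first → 3.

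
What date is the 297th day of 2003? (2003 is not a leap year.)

January has 31 days (297 − 31 = 266 remain).
February has 28 days (266 − 28 = 238 remain).
March has 31 days (238 − 31 = 207 remain).
April has 30 days (207 − 30 = 177 remain).
May has 31 days (177 − 31 = 146 remain).
June has 30 days (146 − 30 = 116 remain).
July has 31 days (116 − 31 = 85 remain).
August has 31 days (85 − 31 = 54 remain).
September has 30 days (54 − 30 = 24 remain).
24 into October → October 24.

October 24, 2003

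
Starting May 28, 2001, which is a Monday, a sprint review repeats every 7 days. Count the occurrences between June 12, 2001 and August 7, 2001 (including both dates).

Occurrences land 7·i days after May 28, 2001 for i = 0, 1, 2, …
June 12, 2001 is 15 days after the start; 15 ÷ 7 = 2 remainder 1; since the remainder is 1, round up to i = 3. First occurrence in the window: #4 on June 18, 2001 (3×7 = 21 days in).
August 7, 2001 is 71 days after the start; 71 ÷ 7 = 10 remainder 1. Last occurrence in the window: #11 on August 6, 2001.
Occurrences #4 through #11: 8 in total.

8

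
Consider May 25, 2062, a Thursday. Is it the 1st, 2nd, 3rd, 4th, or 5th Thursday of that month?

Day 25 falls in week ⌈25/7⌉ of the month.
Days 1–7 hold the 1st Thursday, 8–14 the 2nd, 15–21 the 3rd, 22–28 the 4th, 29–31 the 5th.
25 is in the range for the 4th.

4th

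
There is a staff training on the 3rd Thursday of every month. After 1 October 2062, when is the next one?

19 October 2062

October 2062 starts on a Sunday; its first Thursday is the 5th, so the 3rd Thursday is the 19th — 19 October 2062.
19 October 2062 is after 1 October 2062, so that is the next one.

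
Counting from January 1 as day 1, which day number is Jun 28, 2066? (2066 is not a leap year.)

Days in months before Jun: 31 + 28 + 31 + 30 + 31 = 151.
Plus 28 days into Jun → day 179.

179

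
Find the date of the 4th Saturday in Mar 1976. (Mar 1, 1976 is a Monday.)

Mar 27, 1976

Mar 1976 begins on a Monday, so the first Saturday is Mar 6 (5 days later).
The 4th Saturday is 3 weeks later: 6 + 21 = 27.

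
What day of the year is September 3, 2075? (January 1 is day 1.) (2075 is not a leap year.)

Days in months before September: 31 + 28 + 31 + 30 + 31 + 30 + 31 + 31 = 243.
Plus 3 days into September → day 246.

246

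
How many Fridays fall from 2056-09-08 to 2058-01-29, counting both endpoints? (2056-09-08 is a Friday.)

2056-09-08 is a Friday; the first Friday on or after it is 2056-09-08.
From 2056-09-08 to 2058-01-29: 114 + 365 + 29 = 508 days (rest of 2056, 2057, to 2058-01-29 in 2058).
508 ÷ 7 = 72 full weeks with remainder 4, so 72 more Fridays after the first → 73.

73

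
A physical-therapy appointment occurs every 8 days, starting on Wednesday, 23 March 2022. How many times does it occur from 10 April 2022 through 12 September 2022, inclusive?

Occurrences land 8·i days after 23 March 2022 for i = 0, 1, 2, …
10 April 2022 is 18 days after the start; 18 ÷ 8 = 2 remainder 2; since the remainder is 2, round up to i = 3. First occurrence in the window: #4 on 16 April 2022 (3×8 = 24 days in).
12 September 2022 is 173 days after the start; 173 ÷ 8 = 21 remainder 5. Last occurrence in the window: #22 on 7 September 2022.
Occurrences #4 through #22: 19 in total.

19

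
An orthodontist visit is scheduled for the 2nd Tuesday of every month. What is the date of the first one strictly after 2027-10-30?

2027-11-09

October 2027 starts on a Friday; its first Tuesday is the 5th, so the 2nd Tuesday is the 12th — 2027-10-12.
That is not after 2027-10-30, so look at November 2027.
November 2027 starts on a Monday; its first Tuesday is the 2nd, so the 2nd Tuesday is the 9th — 2027-11-09.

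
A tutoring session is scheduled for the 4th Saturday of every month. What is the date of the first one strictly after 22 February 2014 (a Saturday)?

February 2014 starts on a Saturday; its first Saturday is the 1st, so the 4th Saturday is the 22nd — 22 February 2014.
That is not after 22 February 2014, so look at March 2014.
March 2014 starts on a Saturday; its first Saturday is the 1st, so the 4th Saturday is the 22nd — 22 March 2014.

22 March 2014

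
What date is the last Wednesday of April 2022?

The first Wednesday of April 2022 is April 6.
April 2022 has 30 days. Adding weeks: 6, 13, 20, 27 — the last one ≤ 30 is the 27th.

April 27, 2022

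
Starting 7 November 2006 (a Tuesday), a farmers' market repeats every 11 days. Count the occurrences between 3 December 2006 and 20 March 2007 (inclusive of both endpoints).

Occurrences land 11·i days after 7 November 2006 for i = 0, 1, 2, …
3 December 2006 is 26 days after the start; 26 ÷ 11 = 2 remainder 4; since the remainder is 4, round up to i = 3. First occurrence in the window: #4 on 10 December 2006 (3×11 = 33 days in).
20 March 2007 is 133 days after the start; 133 ÷ 11 = 12 remainder 1. Last occurrence in the window: #13 on 19 March 2007.
Occurrences #4 through #13: 10 in total.

10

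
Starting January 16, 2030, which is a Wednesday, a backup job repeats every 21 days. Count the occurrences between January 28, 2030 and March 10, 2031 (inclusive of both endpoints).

Occurrences land 21·i days after January 16, 2030 for i = 0, 1, 2, …
January 28, 2030 is 12 days after the start; 12 ÷ 21 = 0 remainder 12; since the remainder is 12, round up to i = 1. First occurrence in the window: #2 on February 6, 2030 (1×21 = 21 days in).
March 10, 2031 is 418 days after the start; 418 ÷ 21 = 19 remainder 19. Last occurrence in the window: #20 on February 19, 2031.
Occurrences #2 through #20: 19 in total.

19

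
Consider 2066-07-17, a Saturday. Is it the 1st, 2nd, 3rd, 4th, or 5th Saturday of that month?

Day 17 falls in week ⌈17/7⌉ of the month.
Days 1–7 hold the 1st Saturday, 8–14 the 2nd, 15–21 the 3rd, 22–28 the 4th, 29–31 the 5th.
17 is in the range for the 3rd.

3rd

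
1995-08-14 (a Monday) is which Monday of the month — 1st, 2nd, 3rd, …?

Day 14 falls in week ⌈14/7⌉ of the month.
Days 1–7 hold the 1st Monday, 8–14 the 2nd, 15–21 the 3rd, 22–28 the 4th, 29–31 the 5th.
14 is in the range for the 2nd.

2nd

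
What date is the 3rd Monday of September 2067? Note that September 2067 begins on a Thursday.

September 2067 begins on a Thursday, so the first Monday is September 5 (4 days later).
The 3rd Monday is 2 weeks later: 5 + 14 = 19.

19 September 2067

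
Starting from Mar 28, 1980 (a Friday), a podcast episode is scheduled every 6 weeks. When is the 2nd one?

May 9, 1980

The 2nd occurrence is 1 interval after the first: 1 × 42 = 42 days after Mar 28, 1980.
Mar has 31 days — 3 days to the end of Mar leaves 39.
Apr has 30 days (9 left).
9 days into May → May 9, 1980.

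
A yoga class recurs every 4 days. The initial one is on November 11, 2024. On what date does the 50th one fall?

May 26, 2025

The 50th occurrence is 49 intervals after the first: 49 × 4 = 196 days after November 11, 2024.
November has 30 days — 19 days to the end of November leaves 177.
December has 31 days (146 left).
January has 31 days (115 left).
February has 28 days (87 left).
March has 31 days (56 left).
April has 30 days (26 left).
26 days into May → May 26, 2025.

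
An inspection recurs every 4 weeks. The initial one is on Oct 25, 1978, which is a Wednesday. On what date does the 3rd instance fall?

The 3rd occurrence is 2 intervals after the first: 2 × 28 = 56 days after Oct 25, 1978.
Oct has 31 days — 6 days to the end of Oct leaves 50.
Nov has 30 days (20 left).
20 days into Dec → Dec 20, 1978.

Dec 20, 1978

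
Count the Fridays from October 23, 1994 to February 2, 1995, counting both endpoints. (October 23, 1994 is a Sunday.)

October 23, 1994 is a Sunday; the first Friday on or after it is October 28, 1994 (5 days later).
From October 28, 1994 to February 2, 1995: 3 + 30 + 31 + 31 + 2 = 97 days (rest of October, November, December, January, February).
97 ÷ 7 = 13 full weeks with remainder 6, so 13 more Fridays after the first → 14.

14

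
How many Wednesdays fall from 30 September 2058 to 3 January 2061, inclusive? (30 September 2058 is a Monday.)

30 September 2058 is a Monday; the first Wednesday on or after it is 2 October 2058 (2 days later).
From 2 October 2058 to 3 January 2061: 90 + 365 + 366 + 3 = 824 days (rest of 2058, 2059, 2060, to 3 January 2061 in 2061).
824 ÷ 7 = 117 full weeks with remainder 5, so 117 more Wednesdays after the first → 118.

118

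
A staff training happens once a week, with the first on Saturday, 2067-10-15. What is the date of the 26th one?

2068-04-07

The 26th occurrence is 25 intervals after the first: 25 × 7 = 175 days after 2067-10-15.
October has 31 days — 16 days to the end of October leaves 159.
November has 30 days (129 left).
December has 31 days (98 left).
January has 31 days (67 left).
February has 29 days (38 left).
March has 31 days (7 left).
7 days into April → 2068-04-07.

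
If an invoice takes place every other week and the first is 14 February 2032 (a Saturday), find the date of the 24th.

The 24th occurrence is 23 intervals after the first: 23 × 14 = 322 days after 14 February 2032.
February has 29 days — 15 days to the end of February leaves 307.
March has 31 days (276 left).
April has 30 days (246 left).
May has 31 days (215 left).
June has 30 days (185 left).
July has 31 days (154 left).
August has 31 days (123 left).
September has 30 days (93 left).
October has 31 days (62 left).
November has 30 days (32 left).
December has 31 days (1 left).
1 day into January → 1 January 2033.

1 January 2033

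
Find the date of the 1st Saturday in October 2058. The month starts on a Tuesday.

2058-10-05

October 2058 begins on a Tuesday, so the first Saturday is October 5 (4 days later).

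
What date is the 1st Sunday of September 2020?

2020-09-06

September 2020 begins on a Tuesday, so the first Sunday is September 6 (5 days later).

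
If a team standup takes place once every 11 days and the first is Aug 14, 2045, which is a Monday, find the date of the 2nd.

The 2nd occurrence is 1 interval after the first: 1 × 11 = 11 days after Aug 14, 2045.
11 days later is Aug 25, 2045.

Aug 25, 2045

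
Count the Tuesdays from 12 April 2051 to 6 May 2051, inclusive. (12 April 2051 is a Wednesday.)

3

12 April 2051 is a Wednesday; the first Tuesday on or after it is 18 April 2051 (6 days later).
From 18 April 2051 to 6 May 2051: 12 + 6 = 18 days (rest of April, May).
18 ÷ 7 = 2 full weeks with remainder 4, so 2 more Tuesdays after the first → 3.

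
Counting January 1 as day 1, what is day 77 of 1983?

18 March 1983

January has 31 days (77 − 31 = 46 remain).
February has 28 days (46 − 28 = 18 remain).
18 into March → March 18.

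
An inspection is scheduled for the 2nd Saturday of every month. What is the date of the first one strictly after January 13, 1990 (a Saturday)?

February 10, 1990

January 1990 starts on a Monday; its first Saturday is the 6th, so the 2nd Saturday is the 13th — January 13, 1990.
That is not after January 13, 1990, so look at February 1990.
February 1990 starts on a Thursday; its first Saturday is the 3rd, so the 2nd Saturday is the 10th — February 10, 1990.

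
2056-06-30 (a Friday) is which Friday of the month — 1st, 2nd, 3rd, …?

Day 30 falls in week ⌈30/7⌉ of the month.
Days 1–7 hold the 1st Friday, 8–14 the 2nd, 15–21 the 3rd, 22–28 the 4th, 29–31 the 5th.
30 is in the range for the 5th.

5th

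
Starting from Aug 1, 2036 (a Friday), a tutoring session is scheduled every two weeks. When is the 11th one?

The 11th occurrence is 10 intervals after the first: 10 × 14 = 140 days after Aug 1, 2036.
Aug has 31 days — 30 days to the end of Aug leaves 110.
Sep has 30 days (80 left).
Oct has 31 days (49 left).
Nov has 30 days (19 left).
19 days into Dec → Dec 19, 2036.

Dec 19, 2036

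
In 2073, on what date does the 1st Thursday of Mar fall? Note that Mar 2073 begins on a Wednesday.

Mar 2073 begins on a Wednesday, so the first Thursday is Mar 2 (1 day later).

Mar 2, 2073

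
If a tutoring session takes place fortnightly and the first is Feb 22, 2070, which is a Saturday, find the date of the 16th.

The 16th occurrence is 15 intervals after the first: 15 × 14 = 210 days after Feb 22, 2070.
Feb has 28 days — 6 days to the end of Feb leaves 204.
Mar has 31 days (173 left).
Apr has 30 days (143 left).
May has 31 days (112 left).
Jun has 30 days (82 left).
Jul has 31 days (51 left).
Aug has 31 days (20 left).
20 days into Sep → Sep 20, 2070.

Sep 20, 2070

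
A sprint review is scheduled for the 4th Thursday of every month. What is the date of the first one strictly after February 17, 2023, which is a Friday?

February 2023 starts on a Wednesday; its first Thursday is the 2nd, so the 4th Thursday is the 23rd — February 23, 2023.
February 23, 2023 is after February 17, 2023, so that is the next one.

February 23, 2023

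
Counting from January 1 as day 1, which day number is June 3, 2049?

154

Days in months before June: 31 + 28 + 31 + 30 + 31 = 151.
Plus 3 days into June → day 154.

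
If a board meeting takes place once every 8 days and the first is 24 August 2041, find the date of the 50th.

The 50th occurrence is 49 intervals after the first: 49 × 8 = 392 days after 24 August 2041.
August has 31 days — 7 days to the end of August leaves 385.
September has 30 days (355 left).
October has 31 days (324 left).
November has 30 days (294 left).
December has 31 days (263 left).
January has 31 days (232 left).
February has 28 days (204 left).
March has 31 days (173 left).
April has 30 days (143 left).
May has 31 days (112 left).
June has 30 days (82 left).
July has 31 days (51 left).
August has 31 days (20 left).
20 days into September → 20 September 2042.

20 September 2042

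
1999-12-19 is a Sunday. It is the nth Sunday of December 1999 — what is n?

3rd

Day 19 falls in week ⌈19/7⌉ of the month.
Days 1–7 hold the 1st Sunday, 8–14 the 2nd, 15–21 the 3rd, 22–28 the 4th, 29–31 the 5th.
19 is in the range for the 3rd.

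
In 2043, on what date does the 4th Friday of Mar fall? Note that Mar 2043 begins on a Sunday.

Mar 2043 begins on a Sunday, so the first Friday is Mar 6 (5 days later).
The 4th Friday is 3 weeks later: 6 + 21 = 27.

Mar 27, 2043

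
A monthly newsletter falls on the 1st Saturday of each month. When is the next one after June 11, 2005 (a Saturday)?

June 2005 starts on a Wednesday, so its 1st Saturday is June 4, 2005 (3 days in).
That is not after June 11, 2005, so look at July 2005.
July 2005 starts on a Friday, so its 1st Saturday is July 2, 2005 (1 day in).

July 2, 2005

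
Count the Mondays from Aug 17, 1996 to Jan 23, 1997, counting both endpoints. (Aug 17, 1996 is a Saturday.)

23

Aug 17, 1996 is a Saturday; the first Monday on or after it is Aug 19, 1996 (2 days later).
From Aug 19, 1996 to Jan 23, 1997: 12 + 30 + 31 + 30 + 31 + 23 = 157 days (rest of Aug, Sep, Oct, Nov, Dec, Jan).
157 ÷ 7 = 22 full weeks with remainder 3, so 22 more Mondays after the first → 23.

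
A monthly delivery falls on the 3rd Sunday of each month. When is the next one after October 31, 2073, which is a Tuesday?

November 19, 2073

October 2073 starts on a Sunday; its first Sunday is the 1st, so the 3rd Sunday is the 15th — October 15, 2073.
That is not after October 31, 2073, so look at November 2073.
November 2073 starts on a Wednesday; its first Sunday is the 5th, so the 3rd Sunday is the 19th — November 19, 2073.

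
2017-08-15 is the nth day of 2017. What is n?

Days in months before August: 31 + 28 + 31 + 30 + 31 + 30 + 31 = 212.
Plus 15 days into August → day 227.

227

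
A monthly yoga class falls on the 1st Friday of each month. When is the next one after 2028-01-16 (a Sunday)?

January 2028 starts on a Saturday, so its 1st Friday is 2028-01-07 (6 days in).
That is not after 2028-01-16, so look at February 2028.
February 2028 starts on a Tuesday, so its 1st Friday is 2028-02-04 (3 days in).

2028-02-04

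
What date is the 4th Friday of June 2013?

The first Friday of June 2013 is June 7.
The 4th Friday is 3 weeks later: 7 + 21 = 28.

2013-06-28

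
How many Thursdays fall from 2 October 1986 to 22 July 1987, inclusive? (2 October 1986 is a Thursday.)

42

2 October 1986 is a Thursday; the first Thursday on or after it is 2 October 1986.
From 2 October 1986 to 22 July 1987: 29 + 30 + 31 + 31 + 28 + 31 + 30 + 31 + 30 + 22 = 293 days (rest of October, November, December, January, February, March, April, May, June, July).
293 ÷ 7 = 41 full weeks with remainder 6, so 41 more Thursdays after the first → 42.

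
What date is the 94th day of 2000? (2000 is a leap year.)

Jan has 31 days (94 − 31 = 63 remain).
Feb has 29 days (63 − 29 = 34 remain).
Mar has 31 days (34 − 31 = 3 remain).
3 into Apr → Apr 3.

Apr 3, 2000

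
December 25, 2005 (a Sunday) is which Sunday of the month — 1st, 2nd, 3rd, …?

Day 25 falls in week ⌈25/7⌉ of the month.
Days 1–7 hold the 1st Sunday, 8–14 the 2nd, 15–21 the 3rd, 22–28 the 4th, 29–31 the 5th.
25 is in the range for the 4th.

4th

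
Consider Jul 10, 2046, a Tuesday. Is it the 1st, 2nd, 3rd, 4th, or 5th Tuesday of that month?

2nd

Day 10 falls in week ⌈10/7⌉ of the month.
Days 1–7 hold the 1st Tuesday, 8–14 the 2nd, 15–21 the 3rd, 22–28 the 4th, 29–31 the 5th.
10 is in the range for the 2nd.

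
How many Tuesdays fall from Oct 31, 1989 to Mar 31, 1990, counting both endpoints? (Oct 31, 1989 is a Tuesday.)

22

Oct 31, 1989 is a Tuesday; the first Tuesday on or after it is Oct 31, 1989.
From Oct 31, 1989 to Mar 31, 1990: 0 + 30 + 31 + 31 + 28 + 31 = 151 days (rest of Oct, Nov, Dec, Jan, Feb, Mar).
151 ÷ 7 = 21 full weeks with remainder 4, so 21 more Tuesdays after the first → 22.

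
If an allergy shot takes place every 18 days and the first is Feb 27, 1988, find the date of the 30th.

The 30th occurrence is 29 intervals after the first: 29 × 18 = 522 days after Feb 27, 1988.
Feb has 29 days — 2 days to the end of Feb leaves 520.
From end of Feb to end of 1988 is 306 days (214 left).
Jan has 31 days (183 left).
Feb has 28 days (155 left).
Mar has 31 days (124 left).
Apr has 30 days (94 left).
May has 31 days (63 left).
Jun has 30 days (33 left).
Jul has 31 days (2 left).
2 days into Aug → Aug 2, 1989.

Aug 2, 1989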